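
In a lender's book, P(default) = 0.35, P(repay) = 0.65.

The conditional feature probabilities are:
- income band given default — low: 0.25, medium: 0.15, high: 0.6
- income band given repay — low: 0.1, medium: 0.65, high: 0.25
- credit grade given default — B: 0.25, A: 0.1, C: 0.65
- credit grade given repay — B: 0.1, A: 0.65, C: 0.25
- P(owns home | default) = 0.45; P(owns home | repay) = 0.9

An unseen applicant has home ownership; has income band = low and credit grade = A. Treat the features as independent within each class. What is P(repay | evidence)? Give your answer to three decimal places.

default: 0.35 × 0.25 × 0.1 × 0.45 = 0.0039375
repay: 0.65 × 0.1 × 0.65 × 0.9 = 0.038025
P(repay | x) = 0.038025 / 0.0419625 ≈ 0.906

0.906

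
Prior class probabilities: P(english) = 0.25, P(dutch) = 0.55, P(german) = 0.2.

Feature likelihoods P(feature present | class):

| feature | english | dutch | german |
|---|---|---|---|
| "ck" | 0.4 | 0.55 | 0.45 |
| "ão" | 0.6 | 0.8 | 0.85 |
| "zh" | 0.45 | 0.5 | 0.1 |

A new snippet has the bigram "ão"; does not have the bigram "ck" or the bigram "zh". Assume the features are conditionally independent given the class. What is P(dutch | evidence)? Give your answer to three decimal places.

0.426

english: 0.25 × (1−0.4) × 0.6 × (1−0.45) = 0.0495
dutch: 0.55 × (1−0.55) × 0.8 × (1−0.5) = 0.099
german: 0.2 × (1−0.45) × 0.85 × (1−0.1) = 0.08415
P(dutch | x) = 0.099 / 0.23265 ≈ 0.426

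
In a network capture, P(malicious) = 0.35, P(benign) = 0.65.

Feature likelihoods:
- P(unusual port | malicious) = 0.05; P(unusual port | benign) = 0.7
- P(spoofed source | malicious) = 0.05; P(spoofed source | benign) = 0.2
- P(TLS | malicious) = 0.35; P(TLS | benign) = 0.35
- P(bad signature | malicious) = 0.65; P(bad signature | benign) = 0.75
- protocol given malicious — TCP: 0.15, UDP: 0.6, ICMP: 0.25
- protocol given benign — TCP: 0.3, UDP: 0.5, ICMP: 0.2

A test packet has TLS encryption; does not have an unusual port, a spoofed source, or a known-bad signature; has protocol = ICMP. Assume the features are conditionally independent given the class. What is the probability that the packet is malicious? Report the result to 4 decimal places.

malicious: 0.35 × (1−0.05) × (1−0.05) × 0.35 × (1−0.65) × 0.25 = 0.009673671875
benign: 0.65 × (1−0.7) × (1−0.2) × 0.35 × (1−0.75) × 0.2 = 0.00273
P(malicious | x) = 0.009673671875 / 0.012403671875 ≈ 0.7799

0.7799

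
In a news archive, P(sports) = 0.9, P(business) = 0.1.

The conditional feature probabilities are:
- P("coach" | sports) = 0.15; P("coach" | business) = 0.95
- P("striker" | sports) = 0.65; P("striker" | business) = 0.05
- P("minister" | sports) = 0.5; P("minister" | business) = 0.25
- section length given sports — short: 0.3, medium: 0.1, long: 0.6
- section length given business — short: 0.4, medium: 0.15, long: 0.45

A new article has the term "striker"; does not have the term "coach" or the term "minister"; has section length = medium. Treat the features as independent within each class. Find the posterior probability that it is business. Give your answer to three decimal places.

0.001

sports: 0.9 × (1−0.15) × 0.65 × (1−0.5) × 0.1 = 0.0248625
business: 0.1 × (1−0.95) × 0.05 × (1−0.25) × 0.15 = 0.000028125
P(business | x) = 0.000028125 / 0.024890625 ≈ 0.001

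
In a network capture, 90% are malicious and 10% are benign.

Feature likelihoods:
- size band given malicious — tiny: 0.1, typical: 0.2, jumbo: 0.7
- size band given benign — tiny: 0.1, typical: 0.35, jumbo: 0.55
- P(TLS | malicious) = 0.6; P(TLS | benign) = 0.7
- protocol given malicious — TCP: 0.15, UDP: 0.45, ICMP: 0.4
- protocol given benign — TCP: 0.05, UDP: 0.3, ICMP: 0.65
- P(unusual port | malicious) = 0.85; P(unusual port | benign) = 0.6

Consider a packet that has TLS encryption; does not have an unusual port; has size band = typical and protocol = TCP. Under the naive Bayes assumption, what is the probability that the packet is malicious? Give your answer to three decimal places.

0.832

malicious: 0.9 × 0.2 × 0.6 × 0.15 × (1−0.85) = 0.00243
benign: 0.1 × 0.35 × 0.7 × 0.05 × (1−0.6) = 0.00049
P(malicious | x) = 0.00243 / 0.00292 ≈ 0.832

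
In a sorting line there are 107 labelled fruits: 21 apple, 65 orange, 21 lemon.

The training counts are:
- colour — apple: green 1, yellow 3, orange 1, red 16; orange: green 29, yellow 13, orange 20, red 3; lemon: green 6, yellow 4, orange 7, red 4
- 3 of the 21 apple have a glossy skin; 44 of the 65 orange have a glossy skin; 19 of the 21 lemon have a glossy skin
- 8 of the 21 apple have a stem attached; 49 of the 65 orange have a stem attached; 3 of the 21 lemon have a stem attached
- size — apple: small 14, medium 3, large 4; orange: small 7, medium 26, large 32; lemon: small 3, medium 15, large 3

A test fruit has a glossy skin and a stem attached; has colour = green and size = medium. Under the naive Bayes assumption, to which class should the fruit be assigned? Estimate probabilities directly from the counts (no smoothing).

orange

apple: (21/107) × (1/21) × (3/21) × (8/21) × (3/21) ≈ 0.0000726592
orange: (65/107) × (29/65) × (44/65) × (49/65) × (26/65) ≈ 0.0553218
lemon: (21/107) × (6/21) × (19/21) × (3/21) × (15/21) ≈ 0.00517697
Highest score → orange.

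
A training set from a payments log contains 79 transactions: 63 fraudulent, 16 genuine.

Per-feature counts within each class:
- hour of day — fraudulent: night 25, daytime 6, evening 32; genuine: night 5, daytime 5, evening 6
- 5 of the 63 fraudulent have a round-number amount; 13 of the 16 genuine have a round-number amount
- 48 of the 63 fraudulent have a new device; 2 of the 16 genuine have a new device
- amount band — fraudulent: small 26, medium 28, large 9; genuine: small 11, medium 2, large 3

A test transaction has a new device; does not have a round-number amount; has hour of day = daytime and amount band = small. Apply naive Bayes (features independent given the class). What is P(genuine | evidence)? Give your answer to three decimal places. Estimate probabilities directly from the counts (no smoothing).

0.044

fraudulent: (63/79) × (6/63) × (58/63) × (48/63) × (26/63) ≈ 0.0219859
genuine: (16/79) × (5/16) × (3/16) × (2/16) × (11/16) ≈ 0.00101983
P(genuine | x) = 0.00101983 / 0.02300573 ≈ 0.044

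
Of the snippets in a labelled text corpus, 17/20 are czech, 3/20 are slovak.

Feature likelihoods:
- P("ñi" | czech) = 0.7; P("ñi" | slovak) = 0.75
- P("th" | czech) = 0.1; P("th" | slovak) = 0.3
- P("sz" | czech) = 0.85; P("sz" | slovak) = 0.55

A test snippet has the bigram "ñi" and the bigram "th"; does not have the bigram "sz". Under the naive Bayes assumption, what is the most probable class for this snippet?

czech: 0.85 × 0.7 × 0.1 × (1−0.85) = 0.008925
slovak: 0.15 × 0.75 × 0.3 × (1−0.55) = 0.0151875
Highest score → slovak.

slovak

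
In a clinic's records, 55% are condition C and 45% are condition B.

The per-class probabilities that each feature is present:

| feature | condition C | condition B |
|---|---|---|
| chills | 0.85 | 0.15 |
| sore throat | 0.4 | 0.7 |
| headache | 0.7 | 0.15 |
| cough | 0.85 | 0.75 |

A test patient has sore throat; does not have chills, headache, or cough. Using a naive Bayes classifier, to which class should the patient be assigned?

condition C: 0.55 × (1−0.85) × 0.4 × (1−0.7) × (1−0.85) = 0.001485
condition B: 0.45 × (1−0.15) × 0.7 × (1−0.15) × (1−0.75) = 0.056896875
Highest score → condition B.

condition B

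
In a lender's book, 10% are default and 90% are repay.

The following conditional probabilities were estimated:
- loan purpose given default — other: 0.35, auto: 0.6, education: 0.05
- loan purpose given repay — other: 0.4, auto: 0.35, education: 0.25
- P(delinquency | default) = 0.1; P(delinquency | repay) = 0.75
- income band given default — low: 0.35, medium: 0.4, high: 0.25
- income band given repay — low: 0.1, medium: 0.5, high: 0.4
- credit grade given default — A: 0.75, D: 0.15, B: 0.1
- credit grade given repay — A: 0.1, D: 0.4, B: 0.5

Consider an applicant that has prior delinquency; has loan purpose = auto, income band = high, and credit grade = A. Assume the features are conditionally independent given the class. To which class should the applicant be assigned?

repay

default: 0.1 × 0.6 × 0.1 × 0.25 × 0.75 = 0.001125
repay: 0.9 × 0.35 × 0.75 × 0.4 × 0.1 = 0.00945
Highest score → repay.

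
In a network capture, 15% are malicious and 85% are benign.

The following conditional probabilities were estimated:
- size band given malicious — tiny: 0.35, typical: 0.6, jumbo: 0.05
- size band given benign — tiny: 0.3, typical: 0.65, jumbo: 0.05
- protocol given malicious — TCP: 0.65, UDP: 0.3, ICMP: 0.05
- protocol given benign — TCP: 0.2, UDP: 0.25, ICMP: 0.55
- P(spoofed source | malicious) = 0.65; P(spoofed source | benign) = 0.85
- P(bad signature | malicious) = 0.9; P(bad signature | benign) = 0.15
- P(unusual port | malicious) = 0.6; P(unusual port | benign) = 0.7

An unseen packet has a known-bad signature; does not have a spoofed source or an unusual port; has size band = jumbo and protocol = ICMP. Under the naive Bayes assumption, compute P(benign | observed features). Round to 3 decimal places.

malicious: 0.15 × 0.05 × 0.05 × (1−0.65) × 0.9 × (1−0.6) = 0.00004725
benign: 0.85 × 0.05 × 0.55 × (1−0.85) × 0.15 × (1−0.7) = 0.00015778125
P(benign | x) = 0.00015778125 / 0.00020503125 ≈ 0.770

0.770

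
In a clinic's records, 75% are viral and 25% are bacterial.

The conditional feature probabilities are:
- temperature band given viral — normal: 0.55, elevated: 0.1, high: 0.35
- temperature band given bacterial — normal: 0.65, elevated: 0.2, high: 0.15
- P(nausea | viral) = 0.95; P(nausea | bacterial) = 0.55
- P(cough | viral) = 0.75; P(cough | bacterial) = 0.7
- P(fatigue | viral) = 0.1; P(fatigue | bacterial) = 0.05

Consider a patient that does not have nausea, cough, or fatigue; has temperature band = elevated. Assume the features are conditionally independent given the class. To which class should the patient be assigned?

bacterial

viral: 0.75 × 0.1 × (1−0.95) × (1−0.75) × (1−0.1) = 0.00084375
bacterial: 0.25 × 0.2 × (1−0.55) × (1−0.7) × (1−0.05) = 0.0064125
Highest score → bacterial.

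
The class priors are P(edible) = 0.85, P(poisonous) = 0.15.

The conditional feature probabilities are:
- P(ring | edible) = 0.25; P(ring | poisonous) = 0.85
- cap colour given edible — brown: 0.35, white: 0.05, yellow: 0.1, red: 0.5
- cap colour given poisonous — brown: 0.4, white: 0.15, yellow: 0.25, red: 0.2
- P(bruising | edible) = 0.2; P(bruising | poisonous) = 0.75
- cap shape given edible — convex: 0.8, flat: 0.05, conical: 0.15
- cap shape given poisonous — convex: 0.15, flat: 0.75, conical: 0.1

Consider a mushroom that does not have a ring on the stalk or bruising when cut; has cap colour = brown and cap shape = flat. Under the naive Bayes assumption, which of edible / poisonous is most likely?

edible: 0.85 × (1−0.25) × 0.35 × (1−0.2) × 0.05 = 0.008925
poisonous: 0.15 × (1−0.85) × 0.4 × (1−0.75) × 0.75 = 0.0016875
Highest score → edible.

edible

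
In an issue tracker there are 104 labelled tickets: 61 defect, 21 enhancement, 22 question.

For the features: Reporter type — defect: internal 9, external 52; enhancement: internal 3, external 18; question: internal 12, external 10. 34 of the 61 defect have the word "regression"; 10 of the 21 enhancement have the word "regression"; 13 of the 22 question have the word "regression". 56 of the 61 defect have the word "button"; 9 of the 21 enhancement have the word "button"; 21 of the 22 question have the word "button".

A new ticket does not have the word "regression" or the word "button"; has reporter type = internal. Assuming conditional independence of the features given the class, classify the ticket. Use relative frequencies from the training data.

defect: (61/104) × (9/61) × (27/61) × (5/61) ≈ 0.00313966
enhancement: (21/104) × (3/21) × (11/21) × (12/21) ≈ 0.00863422
question: (22/104) × (12/22) × (9/22) × (1/22) ≈ 0.00214558
Highest score → enhancement.

enhancement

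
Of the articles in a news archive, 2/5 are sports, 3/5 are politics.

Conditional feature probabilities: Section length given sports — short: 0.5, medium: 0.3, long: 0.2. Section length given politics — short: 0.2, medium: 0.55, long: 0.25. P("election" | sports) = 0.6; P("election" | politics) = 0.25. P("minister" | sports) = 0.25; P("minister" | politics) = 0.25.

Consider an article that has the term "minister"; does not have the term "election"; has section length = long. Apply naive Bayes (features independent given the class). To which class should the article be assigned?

sports: 0.4 × 0.2 × (1−0.6) × 0.25 = 0.008
politics: 0.6 × 0.25 × (1−0.25) × 0.25 = 0.028125
Highest score → politics.

politics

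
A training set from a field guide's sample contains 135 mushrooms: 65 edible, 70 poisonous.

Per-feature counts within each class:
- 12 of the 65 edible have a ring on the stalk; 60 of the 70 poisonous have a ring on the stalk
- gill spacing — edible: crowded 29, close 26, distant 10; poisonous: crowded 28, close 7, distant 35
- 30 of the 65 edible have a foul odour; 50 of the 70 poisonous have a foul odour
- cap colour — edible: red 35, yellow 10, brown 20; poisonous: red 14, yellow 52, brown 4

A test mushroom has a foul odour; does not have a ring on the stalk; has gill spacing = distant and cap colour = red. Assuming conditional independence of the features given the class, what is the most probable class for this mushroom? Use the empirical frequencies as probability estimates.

edible: (65/135) × (53/65) × (10/65) × (30/65) × (35/65) ≈ 0.0150104
poisonous: (70/135) × (10/70) × (35/70) × (50/70) × (14/70) ≈ 0.00529101
Highest score → edible.

edible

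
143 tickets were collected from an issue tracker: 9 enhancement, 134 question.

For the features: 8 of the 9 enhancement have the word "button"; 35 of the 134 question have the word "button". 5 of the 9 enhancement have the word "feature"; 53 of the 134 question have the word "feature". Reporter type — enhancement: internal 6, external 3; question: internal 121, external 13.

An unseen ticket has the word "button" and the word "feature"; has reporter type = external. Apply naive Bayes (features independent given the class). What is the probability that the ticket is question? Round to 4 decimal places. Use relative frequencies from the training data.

enhancement: (9/143) × (8/9) × (5/9) × (3/9) ≈ 0.01036
question: (134/143) × (35/134) × (53/134) × (13/134) ≈ 0.00939164
P(question | x) = 0.00939164 / 0.01975164 ≈ 0.4755

0.4755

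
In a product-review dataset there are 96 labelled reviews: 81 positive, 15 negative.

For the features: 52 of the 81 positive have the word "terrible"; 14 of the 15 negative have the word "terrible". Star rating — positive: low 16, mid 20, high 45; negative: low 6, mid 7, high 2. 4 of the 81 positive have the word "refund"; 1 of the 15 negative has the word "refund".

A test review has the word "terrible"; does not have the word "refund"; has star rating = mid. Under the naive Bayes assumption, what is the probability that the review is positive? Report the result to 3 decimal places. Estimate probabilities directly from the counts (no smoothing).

positive: (81/96) × (52/81) × (20/81) × (77/81) ≈ 0.12714
negative: (15/96) × (14/15) × (7/15) × (14/15) ≈ 0.0635185
P(positive | x) = 0.12714 / 0.1906585 ≈ 0.667

0.667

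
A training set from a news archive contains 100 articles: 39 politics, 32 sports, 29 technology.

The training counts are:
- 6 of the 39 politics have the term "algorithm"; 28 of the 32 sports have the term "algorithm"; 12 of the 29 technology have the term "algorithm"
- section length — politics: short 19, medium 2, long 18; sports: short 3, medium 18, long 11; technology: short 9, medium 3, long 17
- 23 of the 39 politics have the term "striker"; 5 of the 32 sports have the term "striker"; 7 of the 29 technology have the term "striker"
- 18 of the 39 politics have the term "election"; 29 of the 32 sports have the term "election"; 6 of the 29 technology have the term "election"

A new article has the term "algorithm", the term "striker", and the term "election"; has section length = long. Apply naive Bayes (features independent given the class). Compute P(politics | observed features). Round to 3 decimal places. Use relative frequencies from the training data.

politics: (39/100) × (6/39) × (18/39) × (23/39) × (18/39) ≈ 0.00753755
sports: (32/100) × (28/32) × (11/32) × (5/32) × (29/32) = 0.013629150390625
technology: (29/100) × (12/29) × (17/29) × (7/29) × (6/29) ≈ 0.00351306
P(politics | x) = 0.00753755 / 0.024679760390625 ≈ 0.305

0.305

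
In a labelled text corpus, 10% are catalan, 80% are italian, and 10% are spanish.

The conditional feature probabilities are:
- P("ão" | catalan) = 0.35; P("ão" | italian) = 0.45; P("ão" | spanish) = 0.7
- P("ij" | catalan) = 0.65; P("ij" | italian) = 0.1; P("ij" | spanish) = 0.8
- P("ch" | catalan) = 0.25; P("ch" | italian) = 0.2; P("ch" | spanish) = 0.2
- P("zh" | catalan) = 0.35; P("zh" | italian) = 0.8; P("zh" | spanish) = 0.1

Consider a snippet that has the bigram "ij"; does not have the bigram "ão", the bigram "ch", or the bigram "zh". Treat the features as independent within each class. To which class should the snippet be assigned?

catalan

catalan: 0.1 × (1−0.35) × 0.65 × (1−0.25) × (1−0.35) = 0.020596875
italian: 0.8 × (1−0.45) × 0.1 × (1−0.2) × (1−0.8) = 0.00704
spanish: 0.1 × (1−0.7) × 0.8 × (1−0.2) × (1−0.1) = 0.01728
Highest score → catalan.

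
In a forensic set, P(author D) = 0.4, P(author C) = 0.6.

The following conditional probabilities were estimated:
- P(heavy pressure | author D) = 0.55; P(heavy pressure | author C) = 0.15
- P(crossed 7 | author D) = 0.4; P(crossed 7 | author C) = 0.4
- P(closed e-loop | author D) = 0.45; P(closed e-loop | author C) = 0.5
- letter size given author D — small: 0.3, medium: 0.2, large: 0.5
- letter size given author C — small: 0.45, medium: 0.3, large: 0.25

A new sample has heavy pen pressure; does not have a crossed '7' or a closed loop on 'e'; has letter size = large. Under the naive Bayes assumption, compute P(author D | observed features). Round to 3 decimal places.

author D: 0.4 × 0.55 × (1−0.4) × (1−0.45) × 0.5 = 0.0363
author C: 0.6 × 0.15 × (1−0.4) × (1−0.5) × 0.25 = 0.00675
P(author D | x) = 0.0363 / 0.04305 ≈ 0.843

0.843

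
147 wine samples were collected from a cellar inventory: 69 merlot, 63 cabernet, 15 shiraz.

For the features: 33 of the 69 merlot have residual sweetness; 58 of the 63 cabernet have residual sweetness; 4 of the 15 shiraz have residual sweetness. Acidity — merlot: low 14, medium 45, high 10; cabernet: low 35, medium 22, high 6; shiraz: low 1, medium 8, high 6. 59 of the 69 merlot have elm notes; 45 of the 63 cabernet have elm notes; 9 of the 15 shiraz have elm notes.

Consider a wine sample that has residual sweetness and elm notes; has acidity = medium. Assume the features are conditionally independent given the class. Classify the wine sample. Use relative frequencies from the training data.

merlot

merlot: (69/147) × (33/69) × (45/69) × (59/69) ≈ 0.125188
cabernet: (63/147) × (58/63) × (22/63) × (45/63) ≈ 0.0984158
shiraz: (15/147) × (4/15) × (8/15) × (9/15) ≈ 0.00870748
Highest score → merlot.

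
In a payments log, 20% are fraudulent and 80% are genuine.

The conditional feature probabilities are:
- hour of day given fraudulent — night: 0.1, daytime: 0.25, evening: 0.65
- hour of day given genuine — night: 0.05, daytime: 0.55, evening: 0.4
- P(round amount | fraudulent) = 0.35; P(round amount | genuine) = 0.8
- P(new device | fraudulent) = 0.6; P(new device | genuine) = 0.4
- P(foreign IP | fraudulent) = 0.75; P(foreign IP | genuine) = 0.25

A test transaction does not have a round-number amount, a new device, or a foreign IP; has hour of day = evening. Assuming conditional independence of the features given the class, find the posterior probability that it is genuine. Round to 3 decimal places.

fraudulent: 0.2 × 0.65 × (1−0.35) × (1−0.6) × (1−0.75) = 0.00845
genuine: 0.8 × 0.4 × (1−0.8) × (1−0.4) × (1−0.25) = 0.0288
P(genuine | x) = 0.0288 / 0.03725 ≈ 0.773

0.773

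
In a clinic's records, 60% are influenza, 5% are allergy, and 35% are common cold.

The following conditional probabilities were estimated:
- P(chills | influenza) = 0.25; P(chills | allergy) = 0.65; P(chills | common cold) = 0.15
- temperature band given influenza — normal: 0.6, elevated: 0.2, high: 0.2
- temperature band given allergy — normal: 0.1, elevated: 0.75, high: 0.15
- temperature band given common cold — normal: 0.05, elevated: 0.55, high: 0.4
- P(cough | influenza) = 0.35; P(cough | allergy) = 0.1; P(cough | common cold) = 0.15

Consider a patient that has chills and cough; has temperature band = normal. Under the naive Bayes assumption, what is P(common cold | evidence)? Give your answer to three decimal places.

influenza: 0.6 × 0.25 × 0.6 × 0.35 = 0.0315
allergy: 0.05 × 0.65 × 0.1 × 0.1 = 0.000325
common cold: 0.35 × 0.15 × 0.05 × 0.15 = 0.00039375
P(common cold | x) = 0.00039375 / 0.03221875 ≈ 0.012

0.012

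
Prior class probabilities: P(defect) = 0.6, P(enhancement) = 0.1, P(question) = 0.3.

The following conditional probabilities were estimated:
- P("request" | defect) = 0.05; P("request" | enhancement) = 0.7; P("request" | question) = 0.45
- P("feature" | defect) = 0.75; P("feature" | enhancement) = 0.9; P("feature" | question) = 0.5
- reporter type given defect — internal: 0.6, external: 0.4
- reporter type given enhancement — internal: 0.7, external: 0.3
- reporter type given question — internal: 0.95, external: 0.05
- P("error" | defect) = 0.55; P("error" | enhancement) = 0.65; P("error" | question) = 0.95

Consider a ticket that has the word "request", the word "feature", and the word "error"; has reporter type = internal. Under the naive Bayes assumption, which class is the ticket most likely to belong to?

defect: 0.6 × 0.05 × 0.75 × 0.6 × 0.55 = 0.007425
enhancement: 0.1 × 0.7 × 0.9 × 0.7 × 0.65 = 0.028665
question: 0.3 × 0.45 × 0.5 × 0.95 × 0.95 = 0.06091875
Highest score → question.

question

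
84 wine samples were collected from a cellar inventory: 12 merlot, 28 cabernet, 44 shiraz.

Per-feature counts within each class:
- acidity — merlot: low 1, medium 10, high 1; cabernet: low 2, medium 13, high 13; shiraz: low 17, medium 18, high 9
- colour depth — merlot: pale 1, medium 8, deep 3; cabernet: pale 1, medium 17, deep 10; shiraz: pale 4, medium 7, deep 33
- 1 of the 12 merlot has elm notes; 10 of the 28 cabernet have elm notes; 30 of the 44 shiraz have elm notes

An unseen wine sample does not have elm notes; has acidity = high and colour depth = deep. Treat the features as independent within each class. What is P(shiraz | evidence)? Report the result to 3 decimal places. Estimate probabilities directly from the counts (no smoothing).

0.401

merlot: (12/84) × (1/12) × (3/12) × (11/12) ≈ 0.00272817
cabernet: (28/84) × (13/28) × (10/28) × (18/28) ≈ 0.0355321
shiraz: (44/84) × (9/44) × (33/44) × (14/44) ≈ 0.0255682
P(shiraz | x) = 0.0255682 / 0.06382847 ≈ 0.401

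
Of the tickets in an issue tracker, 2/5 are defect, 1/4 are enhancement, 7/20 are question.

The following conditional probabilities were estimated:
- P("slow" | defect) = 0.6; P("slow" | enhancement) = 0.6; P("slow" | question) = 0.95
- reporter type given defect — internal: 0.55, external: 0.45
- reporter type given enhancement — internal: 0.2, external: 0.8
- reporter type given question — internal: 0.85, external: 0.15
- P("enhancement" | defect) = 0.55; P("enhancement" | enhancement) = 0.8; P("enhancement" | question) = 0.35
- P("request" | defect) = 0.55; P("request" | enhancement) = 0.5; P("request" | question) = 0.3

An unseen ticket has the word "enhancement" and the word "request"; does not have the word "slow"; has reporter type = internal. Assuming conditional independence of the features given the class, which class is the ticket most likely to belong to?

defect: 0.4 × (1−0.6) × 0.55 × 0.55 × 0.55 = 0.02662
enhancement: 0.25 × (1−0.6) × 0.2 × 0.8 × 0.5 = 0.008
question: 0.35 × (1−0.95) × 0.85 × 0.35 × 0.3 = 0.001561875
Highest score → defect.

defect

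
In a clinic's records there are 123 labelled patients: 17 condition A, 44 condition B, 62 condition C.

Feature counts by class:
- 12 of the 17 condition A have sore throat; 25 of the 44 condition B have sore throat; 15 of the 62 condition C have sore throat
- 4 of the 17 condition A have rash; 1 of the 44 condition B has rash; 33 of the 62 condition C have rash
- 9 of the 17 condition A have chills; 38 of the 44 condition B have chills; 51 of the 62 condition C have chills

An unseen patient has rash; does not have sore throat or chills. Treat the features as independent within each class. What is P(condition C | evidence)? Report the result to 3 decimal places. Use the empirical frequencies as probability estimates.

0.879

condition A: (17/123) × (5/17) × (4/17) × (8/17) ≈ 0.00450108
condition B: (44/123) × (19/44) × (1/44) × (6/44) ≈ 0.000478734
condition C: (62/123) × (47/62) × (33/62) × (11/62) ≈ 0.0360841
P(condition C | x) = 0.0360841 / 0.041063914 ≈ 0.879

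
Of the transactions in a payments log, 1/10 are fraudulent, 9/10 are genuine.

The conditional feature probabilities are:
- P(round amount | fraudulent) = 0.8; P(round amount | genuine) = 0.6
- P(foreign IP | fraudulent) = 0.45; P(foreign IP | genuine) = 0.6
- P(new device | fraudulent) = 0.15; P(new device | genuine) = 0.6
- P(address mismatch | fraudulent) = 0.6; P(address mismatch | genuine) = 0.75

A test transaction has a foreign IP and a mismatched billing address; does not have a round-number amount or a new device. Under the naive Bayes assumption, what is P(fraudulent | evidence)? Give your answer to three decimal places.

0.066

fraudulent: 0.1 × (1−0.8) × 0.45 × (1−0.15) × 0.6 = 0.00459
genuine: 0.9 × (1−0.6) × 0.6 × (1−0.6) × 0.75 = 0.0648
P(fraudulent | x) = 0.00459 / 0.06939 ≈ 0.066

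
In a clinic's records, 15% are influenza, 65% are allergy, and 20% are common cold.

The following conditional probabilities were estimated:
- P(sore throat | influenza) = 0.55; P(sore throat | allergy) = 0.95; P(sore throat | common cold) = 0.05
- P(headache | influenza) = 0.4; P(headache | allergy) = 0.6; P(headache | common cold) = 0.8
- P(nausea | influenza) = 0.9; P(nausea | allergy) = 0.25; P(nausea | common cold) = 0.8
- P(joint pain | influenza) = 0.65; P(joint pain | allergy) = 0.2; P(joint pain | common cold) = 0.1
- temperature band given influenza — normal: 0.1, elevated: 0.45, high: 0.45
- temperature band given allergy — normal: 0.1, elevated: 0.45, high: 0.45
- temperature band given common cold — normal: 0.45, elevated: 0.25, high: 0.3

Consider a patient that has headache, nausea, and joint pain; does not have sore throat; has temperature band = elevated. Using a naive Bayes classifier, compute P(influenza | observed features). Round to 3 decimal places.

influenza: 0.15 × (1−0.55) × 0.4 × 0.9 × 0.65 × 0.45 = 0.00710775
allergy: 0.65 × (1−0.95) × 0.6 × 0.25 × 0.2 × 0.45 = 0.00043875
common cold: 0.2 × (1−0.05) × 0.8 × 0.8 × 0.1 × 0.25 = 0.00304
P(influenza | x) = 0.00710775 / 0.0105865 ≈ 0.671

0.671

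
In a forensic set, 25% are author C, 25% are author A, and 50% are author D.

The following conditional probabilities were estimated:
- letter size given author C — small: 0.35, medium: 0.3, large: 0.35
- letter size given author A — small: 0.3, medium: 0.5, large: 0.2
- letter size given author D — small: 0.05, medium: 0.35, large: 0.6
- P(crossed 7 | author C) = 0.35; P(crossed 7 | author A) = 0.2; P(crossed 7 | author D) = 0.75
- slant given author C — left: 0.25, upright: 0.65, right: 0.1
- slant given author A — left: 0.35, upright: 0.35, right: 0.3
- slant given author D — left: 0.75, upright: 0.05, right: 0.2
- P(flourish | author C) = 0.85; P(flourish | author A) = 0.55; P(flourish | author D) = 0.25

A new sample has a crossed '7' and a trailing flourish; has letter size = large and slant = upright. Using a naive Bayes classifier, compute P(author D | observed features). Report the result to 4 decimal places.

0.1299

author C: 0.25 × 0.35 × 0.35 × 0.65 × 0.85 = 0.0169203125
author A: 0.25 × 0.2 × 0.2 × 0.35 × 0.55 = 0.001925
author D: 0.5 × 0.6 × 0.75 × 0.05 × 0.25 = 0.0028125
P(author D | x) = 0.0028125 / 0.0216578125 ≈ 0.1299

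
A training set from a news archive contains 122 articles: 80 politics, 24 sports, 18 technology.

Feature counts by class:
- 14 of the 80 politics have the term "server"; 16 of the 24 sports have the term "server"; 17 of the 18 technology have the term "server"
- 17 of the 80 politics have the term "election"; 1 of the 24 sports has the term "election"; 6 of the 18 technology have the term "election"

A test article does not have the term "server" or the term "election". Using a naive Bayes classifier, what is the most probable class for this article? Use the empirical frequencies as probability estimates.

politics

politics: (80/122) × (66/80) × (63/80) ≈ 0.426025
sports: (24/122) × (8/24) × (23/24) ≈ 0.0628415
technology: (18/122) × (1/18) × (12/18) ≈ 0.00546448
Highest score → politics.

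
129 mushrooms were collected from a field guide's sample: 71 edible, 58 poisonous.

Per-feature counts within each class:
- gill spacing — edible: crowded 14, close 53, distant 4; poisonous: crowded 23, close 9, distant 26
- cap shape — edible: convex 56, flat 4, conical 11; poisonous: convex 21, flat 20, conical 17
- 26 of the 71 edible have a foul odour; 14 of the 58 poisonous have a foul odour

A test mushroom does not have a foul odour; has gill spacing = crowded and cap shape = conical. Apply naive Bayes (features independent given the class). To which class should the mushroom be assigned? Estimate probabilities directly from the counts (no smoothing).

edible: (71/129) × (14/71) × (11/71) × (45/71) ≈ 0.0106568
poisonous: (58/129) × (23/58) × (17/58) × (44/58) ≈ 0.0396446
Highest score → poisonous.

poisonous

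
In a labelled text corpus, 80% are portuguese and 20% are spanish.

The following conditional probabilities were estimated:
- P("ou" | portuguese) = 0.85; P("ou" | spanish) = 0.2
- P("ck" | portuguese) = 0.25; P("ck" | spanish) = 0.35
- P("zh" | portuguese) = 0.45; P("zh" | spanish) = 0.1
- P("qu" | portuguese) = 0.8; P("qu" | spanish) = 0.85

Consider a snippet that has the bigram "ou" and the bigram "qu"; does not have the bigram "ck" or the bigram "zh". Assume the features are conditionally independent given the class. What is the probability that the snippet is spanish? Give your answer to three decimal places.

0.081

portuguese: 0.8 × 0.85 × (1−0.25) × (1−0.45) × 0.8 = 0.2244
spanish: 0.2 × 0.2 × (1−0.35) × (1−0.1) × 0.85 = 0.01989
P(spanish | x) = 0.01989 / 0.24429 ≈ 0.081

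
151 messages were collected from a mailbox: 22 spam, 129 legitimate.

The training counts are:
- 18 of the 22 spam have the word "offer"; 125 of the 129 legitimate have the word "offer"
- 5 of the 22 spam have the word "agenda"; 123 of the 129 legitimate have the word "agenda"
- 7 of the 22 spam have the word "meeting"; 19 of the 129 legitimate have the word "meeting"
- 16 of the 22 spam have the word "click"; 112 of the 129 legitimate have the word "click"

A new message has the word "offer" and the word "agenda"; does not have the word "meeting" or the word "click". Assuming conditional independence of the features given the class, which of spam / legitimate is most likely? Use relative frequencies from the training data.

spam: (22/151) × (18/22) × (5/22) × (15/22) × (6/22) ≈ 0.00503779
legitimate: (129/151) × (125/129) × (123/129) × (110/129) × (17/129) ≈ 0.0886974
Highest score → legitimate.

legitimate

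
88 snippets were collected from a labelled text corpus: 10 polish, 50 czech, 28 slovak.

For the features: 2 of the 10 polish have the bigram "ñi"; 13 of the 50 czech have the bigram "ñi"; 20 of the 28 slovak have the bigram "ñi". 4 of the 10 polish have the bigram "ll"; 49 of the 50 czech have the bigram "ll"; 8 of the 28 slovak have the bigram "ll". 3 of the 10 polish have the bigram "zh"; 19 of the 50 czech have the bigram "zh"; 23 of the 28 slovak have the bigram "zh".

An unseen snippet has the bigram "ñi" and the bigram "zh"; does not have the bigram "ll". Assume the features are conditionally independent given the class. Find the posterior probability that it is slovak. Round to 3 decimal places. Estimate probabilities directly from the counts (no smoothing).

0.962

polish: (10/88) × (2/10) × (6/10) × (3/10) ≈ 0.00409091
czech: (50/88) × (13/50) × (1/50) × (19/50) ≈ 0.00112273
slovak: (28/88) × (20/28) × (20/28) × (23/28) ≈ 0.133349
P(slovak | x) = 0.133349 / 0.13856264 ≈ 0.962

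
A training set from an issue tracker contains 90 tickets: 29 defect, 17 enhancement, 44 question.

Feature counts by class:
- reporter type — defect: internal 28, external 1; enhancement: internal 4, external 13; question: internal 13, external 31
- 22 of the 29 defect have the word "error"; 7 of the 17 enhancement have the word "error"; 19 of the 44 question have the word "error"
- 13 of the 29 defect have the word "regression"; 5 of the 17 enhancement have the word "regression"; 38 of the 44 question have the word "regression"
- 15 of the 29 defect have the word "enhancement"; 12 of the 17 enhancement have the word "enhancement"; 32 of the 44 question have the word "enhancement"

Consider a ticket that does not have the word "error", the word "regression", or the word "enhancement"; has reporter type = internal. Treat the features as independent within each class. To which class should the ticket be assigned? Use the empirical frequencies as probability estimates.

defect: (29/90) × (28/29) × (7/29) × (16/29) × (14/29) ≈ 0.0200017
enhancement: (17/90) × (4/17) × (10/17) × (12/17) × (5/17) ≈ 0.00542778
question: (44/90) × (13/44) × (25/44) × (6/44) × (12/44) ≈ 0.00305222
Highest score → defect.

defect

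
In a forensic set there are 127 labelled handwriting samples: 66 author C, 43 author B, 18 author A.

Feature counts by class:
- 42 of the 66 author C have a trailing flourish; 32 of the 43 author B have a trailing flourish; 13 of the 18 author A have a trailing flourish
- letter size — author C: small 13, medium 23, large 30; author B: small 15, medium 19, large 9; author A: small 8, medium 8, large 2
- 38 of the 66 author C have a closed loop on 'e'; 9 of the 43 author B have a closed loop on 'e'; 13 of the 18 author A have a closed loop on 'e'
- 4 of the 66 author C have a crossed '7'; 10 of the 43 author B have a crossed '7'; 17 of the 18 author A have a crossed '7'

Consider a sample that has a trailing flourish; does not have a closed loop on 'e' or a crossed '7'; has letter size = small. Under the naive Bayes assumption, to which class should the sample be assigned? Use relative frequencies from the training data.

author C: (66/127) × (42/66) × (13/66) × (28/66) × (62/66) ≈ 0.0259601
author B: (43/127) × (32/43) × (15/43) × (34/43) × (33/43) ≈ 0.0533366
author A: (18/127) × (13/18) × (8/18) × (5/18) × (1/18) ≈ 0.000702073
Highest score → author B.

author B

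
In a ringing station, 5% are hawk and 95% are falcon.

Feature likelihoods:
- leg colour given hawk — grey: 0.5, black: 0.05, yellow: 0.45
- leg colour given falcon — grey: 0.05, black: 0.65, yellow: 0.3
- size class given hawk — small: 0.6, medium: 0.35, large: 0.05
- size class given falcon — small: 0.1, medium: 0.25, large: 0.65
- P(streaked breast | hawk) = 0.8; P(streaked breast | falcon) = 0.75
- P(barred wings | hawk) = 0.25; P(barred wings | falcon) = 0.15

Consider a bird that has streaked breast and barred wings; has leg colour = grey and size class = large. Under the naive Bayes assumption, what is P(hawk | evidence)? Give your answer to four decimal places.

hawk: 0.05 × 0.5 × 0.05 × 0.8 × 0.25 = 0.00025
falcon: 0.95 × 0.05 × 0.65 × 0.75 × 0.15 = 0.0034734375
P(hawk | x) = 0.00025 / 0.0037234375 ≈ 0.0671

0.0671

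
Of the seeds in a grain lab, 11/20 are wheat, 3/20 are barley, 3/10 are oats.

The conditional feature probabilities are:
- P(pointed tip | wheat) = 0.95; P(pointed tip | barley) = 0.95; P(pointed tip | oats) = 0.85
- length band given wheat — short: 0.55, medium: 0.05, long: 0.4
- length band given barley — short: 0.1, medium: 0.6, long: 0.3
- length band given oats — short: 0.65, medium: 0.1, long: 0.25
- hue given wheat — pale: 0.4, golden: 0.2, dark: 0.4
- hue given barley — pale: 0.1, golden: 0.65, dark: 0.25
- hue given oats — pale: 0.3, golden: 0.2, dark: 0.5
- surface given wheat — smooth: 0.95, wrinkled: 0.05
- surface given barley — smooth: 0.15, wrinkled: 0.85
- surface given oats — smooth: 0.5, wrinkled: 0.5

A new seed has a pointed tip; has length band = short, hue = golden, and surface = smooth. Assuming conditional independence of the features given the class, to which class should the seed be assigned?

wheat

wheat: 0.55 × 0.95 × 0.55 × 0.2 × 0.95 = 0.05460125
barley: 0.15 × 0.95 × 0.1 × 0.65 × 0.15 = 0.001389375
oats: 0.3 × 0.85 × 0.65 × 0.2 × 0.5 = 0.016575
Highest score → wheat.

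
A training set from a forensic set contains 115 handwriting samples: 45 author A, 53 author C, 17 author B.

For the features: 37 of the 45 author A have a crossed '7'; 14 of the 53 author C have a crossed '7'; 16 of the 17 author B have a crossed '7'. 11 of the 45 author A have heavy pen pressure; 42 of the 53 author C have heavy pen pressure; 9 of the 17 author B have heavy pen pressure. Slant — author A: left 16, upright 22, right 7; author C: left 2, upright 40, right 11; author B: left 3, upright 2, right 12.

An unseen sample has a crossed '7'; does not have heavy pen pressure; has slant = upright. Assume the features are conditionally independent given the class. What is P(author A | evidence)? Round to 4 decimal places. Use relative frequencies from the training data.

author A: (45/115) × (37/45) × (34/45) × (22/45) ≈ 0.118845
author C: (53/115) × (14/53) × (11/53) × (40/53) ≈ 0.0190691
author B: (17/115) × (16/17) × (8/17) × (2/17) ≈ 0.00770272
P(author A | x) = 0.118845 / 0.14561682 ≈ 0.8161

0.8161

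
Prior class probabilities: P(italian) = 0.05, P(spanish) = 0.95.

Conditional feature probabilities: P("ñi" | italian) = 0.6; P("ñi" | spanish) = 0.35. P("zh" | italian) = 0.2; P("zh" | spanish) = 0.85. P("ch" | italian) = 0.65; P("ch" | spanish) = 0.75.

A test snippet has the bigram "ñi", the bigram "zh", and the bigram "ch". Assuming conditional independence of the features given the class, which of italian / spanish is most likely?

spanish

italian: 0.05 × 0.6 × 0.2 × 0.65 = 0.0039
spanish: 0.95 × 0.35 × 0.85 × 0.75 = 0.21196875
Highest score → spanish.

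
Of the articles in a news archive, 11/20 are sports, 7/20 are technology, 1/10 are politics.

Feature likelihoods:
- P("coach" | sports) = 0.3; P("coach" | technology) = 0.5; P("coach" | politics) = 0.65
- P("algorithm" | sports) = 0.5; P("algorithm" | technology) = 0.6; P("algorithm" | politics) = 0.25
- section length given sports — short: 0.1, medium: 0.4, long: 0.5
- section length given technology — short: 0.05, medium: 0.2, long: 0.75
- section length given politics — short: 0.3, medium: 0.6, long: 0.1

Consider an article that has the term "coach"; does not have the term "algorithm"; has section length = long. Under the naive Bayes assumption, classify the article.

technology

sports: 0.55 × 0.3 × (1−0.5) × 0.5 = 0.04125
technology: 0.35 × 0.5 × (1−0.6) × 0.75 = 0.0525
politics: 0.1 × 0.65 × (1−0.25) × 0.1 = 0.004875
Highest score → technology.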